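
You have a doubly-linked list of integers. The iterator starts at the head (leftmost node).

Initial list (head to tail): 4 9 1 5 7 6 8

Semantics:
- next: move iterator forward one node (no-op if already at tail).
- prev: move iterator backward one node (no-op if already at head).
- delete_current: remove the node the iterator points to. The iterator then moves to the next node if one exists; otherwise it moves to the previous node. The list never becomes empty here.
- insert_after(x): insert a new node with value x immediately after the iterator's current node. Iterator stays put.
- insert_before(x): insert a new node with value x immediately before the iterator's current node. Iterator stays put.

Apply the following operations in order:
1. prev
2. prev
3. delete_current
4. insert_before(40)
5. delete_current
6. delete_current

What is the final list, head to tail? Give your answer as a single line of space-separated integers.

After 1 (prev): list=[4, 9, 1, 5, 7, 6, 8] cursor@4
After 2 (prev): list=[4, 9, 1, 5, 7, 6, 8] cursor@4
After 3 (delete_current): list=[9, 1, 5, 7, 6, 8] cursor@9
After 4 (insert_before(40)): list=[40, 9, 1, 5, 7, 6, 8] cursor@9
After 5 (delete_current): list=[40, 1, 5, 7, 6, 8] cursor@1
After 6 (delete_current): list=[40, 5, 7, 6, 8] cursor@5

Answer: 40 5 7 6 8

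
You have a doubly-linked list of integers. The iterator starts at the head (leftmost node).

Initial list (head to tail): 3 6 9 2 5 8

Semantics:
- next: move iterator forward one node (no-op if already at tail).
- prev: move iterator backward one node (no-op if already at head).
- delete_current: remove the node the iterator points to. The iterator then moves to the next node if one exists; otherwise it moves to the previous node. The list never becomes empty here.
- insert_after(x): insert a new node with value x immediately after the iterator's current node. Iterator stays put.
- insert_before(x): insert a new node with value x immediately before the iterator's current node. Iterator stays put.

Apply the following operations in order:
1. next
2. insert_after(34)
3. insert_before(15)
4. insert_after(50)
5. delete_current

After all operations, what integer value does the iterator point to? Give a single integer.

After 1 (next): list=[3, 6, 9, 2, 5, 8] cursor@6
After 2 (insert_after(34)): list=[3, 6, 34, 9, 2, 5, 8] cursor@6
After 3 (insert_before(15)): list=[3, 15, 6, 34, 9, 2, 5, 8] cursor@6
After 4 (insert_after(50)): list=[3, 15, 6, 50, 34, 9, 2, 5, 8] cursor@6
After 5 (delete_current): list=[3, 15, 50, 34, 9, 2, 5, 8] cursor@50

Answer: 50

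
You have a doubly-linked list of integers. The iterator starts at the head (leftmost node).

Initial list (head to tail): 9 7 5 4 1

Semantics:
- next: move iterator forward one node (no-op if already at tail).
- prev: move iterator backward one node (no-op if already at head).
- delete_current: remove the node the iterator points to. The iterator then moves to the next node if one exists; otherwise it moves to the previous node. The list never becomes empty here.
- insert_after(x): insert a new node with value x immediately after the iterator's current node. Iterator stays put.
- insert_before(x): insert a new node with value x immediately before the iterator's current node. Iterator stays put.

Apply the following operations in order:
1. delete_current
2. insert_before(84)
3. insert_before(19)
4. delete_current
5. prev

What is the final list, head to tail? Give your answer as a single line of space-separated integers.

Answer: 84 19 5 4 1

Derivation:
After 1 (delete_current): list=[7, 5, 4, 1] cursor@7
After 2 (insert_before(84)): list=[84, 7, 5, 4, 1] cursor@7
After 3 (insert_before(19)): list=[84, 19, 7, 5, 4, 1] cursor@7
After 4 (delete_current): list=[84, 19, 5, 4, 1] cursor@5
After 5 (prev): list=[84, 19, 5, 4, 1] cursor@19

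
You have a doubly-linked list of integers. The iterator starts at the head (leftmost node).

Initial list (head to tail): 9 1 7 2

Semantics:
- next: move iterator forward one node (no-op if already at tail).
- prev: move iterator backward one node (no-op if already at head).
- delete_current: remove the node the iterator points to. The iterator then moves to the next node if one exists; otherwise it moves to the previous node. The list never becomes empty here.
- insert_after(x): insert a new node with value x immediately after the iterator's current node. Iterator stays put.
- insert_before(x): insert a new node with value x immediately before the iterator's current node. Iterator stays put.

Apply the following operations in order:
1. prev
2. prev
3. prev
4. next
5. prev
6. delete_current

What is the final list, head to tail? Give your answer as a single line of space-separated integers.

After 1 (prev): list=[9, 1, 7, 2] cursor@9
After 2 (prev): list=[9, 1, 7, 2] cursor@9
After 3 (prev): list=[9, 1, 7, 2] cursor@9
After 4 (next): list=[9, 1, 7, 2] cursor@1
After 5 (prev): list=[9, 1, 7, 2] cursor@9
After 6 (delete_current): list=[1, 7, 2] cursor@1

Answer: 1 7 2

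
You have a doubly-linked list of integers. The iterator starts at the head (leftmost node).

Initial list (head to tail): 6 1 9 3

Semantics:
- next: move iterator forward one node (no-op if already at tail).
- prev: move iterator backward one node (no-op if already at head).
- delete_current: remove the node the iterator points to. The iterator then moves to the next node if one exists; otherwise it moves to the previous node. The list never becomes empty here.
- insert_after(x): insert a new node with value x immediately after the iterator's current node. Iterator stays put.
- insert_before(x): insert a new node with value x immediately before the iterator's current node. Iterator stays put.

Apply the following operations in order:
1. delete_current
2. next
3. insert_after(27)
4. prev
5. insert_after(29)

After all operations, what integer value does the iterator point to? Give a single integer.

After 1 (delete_current): list=[1, 9, 3] cursor@1
After 2 (next): list=[1, 9, 3] cursor@9
After 3 (insert_after(27)): list=[1, 9, 27, 3] cursor@9
After 4 (prev): list=[1, 9, 27, 3] cursor@1
After 5 (insert_after(29)): list=[1, 29, 9, 27, 3] cursor@1

Answer: 1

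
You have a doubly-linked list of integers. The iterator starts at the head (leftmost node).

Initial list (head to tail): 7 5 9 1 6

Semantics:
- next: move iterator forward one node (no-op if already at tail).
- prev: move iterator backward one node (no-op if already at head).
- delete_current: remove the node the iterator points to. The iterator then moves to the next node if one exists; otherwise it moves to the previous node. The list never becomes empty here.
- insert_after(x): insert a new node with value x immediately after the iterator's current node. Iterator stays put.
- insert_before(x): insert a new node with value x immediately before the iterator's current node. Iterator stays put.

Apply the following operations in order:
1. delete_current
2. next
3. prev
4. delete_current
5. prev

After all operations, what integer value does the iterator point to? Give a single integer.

Answer: 9

Derivation:
After 1 (delete_current): list=[5, 9, 1, 6] cursor@5
After 2 (next): list=[5, 9, 1, 6] cursor@9
After 3 (prev): list=[5, 9, 1, 6] cursor@5
After 4 (delete_current): list=[9, 1, 6] cursor@9
After 5 (prev): list=[9, 1, 6] cursor@9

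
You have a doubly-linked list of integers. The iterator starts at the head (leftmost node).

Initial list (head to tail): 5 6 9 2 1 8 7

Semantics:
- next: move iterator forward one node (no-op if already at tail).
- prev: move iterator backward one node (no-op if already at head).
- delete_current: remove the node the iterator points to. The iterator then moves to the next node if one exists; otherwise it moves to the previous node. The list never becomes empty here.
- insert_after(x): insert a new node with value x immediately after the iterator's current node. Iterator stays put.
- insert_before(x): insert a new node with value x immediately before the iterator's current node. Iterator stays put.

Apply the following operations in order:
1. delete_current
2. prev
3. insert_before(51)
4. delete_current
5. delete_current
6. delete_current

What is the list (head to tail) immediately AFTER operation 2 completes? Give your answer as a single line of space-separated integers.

Answer: 6 9 2 1 8 7

Derivation:
After 1 (delete_current): list=[6, 9, 2, 1, 8, 7] cursor@6
After 2 (prev): list=[6, 9, 2, 1, 8, 7] cursor@6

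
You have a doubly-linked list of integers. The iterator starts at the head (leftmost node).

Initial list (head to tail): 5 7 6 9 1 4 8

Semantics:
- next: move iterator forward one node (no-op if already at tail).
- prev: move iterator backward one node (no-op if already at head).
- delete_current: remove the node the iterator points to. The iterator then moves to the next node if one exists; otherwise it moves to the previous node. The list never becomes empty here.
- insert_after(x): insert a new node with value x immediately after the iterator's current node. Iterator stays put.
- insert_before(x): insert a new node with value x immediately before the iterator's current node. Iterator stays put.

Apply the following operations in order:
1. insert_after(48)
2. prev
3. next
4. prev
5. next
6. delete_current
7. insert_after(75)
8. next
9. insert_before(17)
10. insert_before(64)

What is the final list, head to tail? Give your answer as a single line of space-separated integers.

Answer: 5 7 17 64 75 6 9 1 4 8

Derivation:
After 1 (insert_after(48)): list=[5, 48, 7, 6, 9, 1, 4, 8] cursor@5
After 2 (prev): list=[5, 48, 7, 6, 9, 1, 4, 8] cursor@5
After 3 (next): list=[5, 48, 7, 6, 9, 1, 4, 8] cursor@48
After 4 (prev): list=[5, 48, 7, 6, 9, 1, 4, 8] cursor@5
After 5 (next): list=[5, 48, 7, 6, 9, 1, 4, 8] cursor@48
After 6 (delete_current): list=[5, 7, 6, 9, 1, 4, 8] cursor@7
After 7 (insert_after(75)): list=[5, 7, 75, 6, 9, 1, 4, 8] cursor@7
After 8 (next): list=[5, 7, 75, 6, 9, 1, 4, 8] cursor@75
After 9 (insert_before(17)): list=[5, 7, 17, 75, 6, 9, 1, 4, 8] cursor@75
After 10 (insert_before(64)): list=[5, 7, 17, 64, 75, 6, 9, 1, 4, 8] cursor@75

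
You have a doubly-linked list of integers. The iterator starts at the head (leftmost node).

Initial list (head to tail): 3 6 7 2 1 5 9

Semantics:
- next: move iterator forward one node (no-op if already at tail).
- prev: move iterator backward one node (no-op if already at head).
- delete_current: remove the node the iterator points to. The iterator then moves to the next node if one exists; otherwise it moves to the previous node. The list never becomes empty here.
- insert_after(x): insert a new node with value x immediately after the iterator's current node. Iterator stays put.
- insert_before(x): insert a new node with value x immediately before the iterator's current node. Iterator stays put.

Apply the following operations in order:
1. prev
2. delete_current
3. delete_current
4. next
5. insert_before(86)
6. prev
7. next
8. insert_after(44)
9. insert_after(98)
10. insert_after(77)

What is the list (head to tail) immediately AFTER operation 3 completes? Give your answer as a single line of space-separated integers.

After 1 (prev): list=[3, 6, 7, 2, 1, 5, 9] cursor@3
After 2 (delete_current): list=[6, 7, 2, 1, 5, 9] cursor@6
After 3 (delete_current): list=[7, 2, 1, 5, 9] cursor@7

Answer: 7 2 1 5 9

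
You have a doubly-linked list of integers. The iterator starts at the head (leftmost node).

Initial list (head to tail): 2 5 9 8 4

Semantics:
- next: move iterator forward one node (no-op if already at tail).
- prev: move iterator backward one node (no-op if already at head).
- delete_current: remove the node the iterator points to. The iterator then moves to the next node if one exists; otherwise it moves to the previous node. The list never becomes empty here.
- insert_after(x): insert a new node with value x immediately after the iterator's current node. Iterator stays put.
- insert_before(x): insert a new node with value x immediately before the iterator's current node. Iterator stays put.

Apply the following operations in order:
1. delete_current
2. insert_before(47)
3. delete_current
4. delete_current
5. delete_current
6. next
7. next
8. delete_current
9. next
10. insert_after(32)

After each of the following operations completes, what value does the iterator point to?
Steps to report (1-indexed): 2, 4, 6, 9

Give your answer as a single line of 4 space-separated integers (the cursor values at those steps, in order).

Answer: 5 8 4 47

Derivation:
After 1 (delete_current): list=[5, 9, 8, 4] cursor@5
After 2 (insert_before(47)): list=[47, 5, 9, 8, 4] cursor@5
After 3 (delete_current): list=[47, 9, 8, 4] cursor@9
After 4 (delete_current): list=[47, 8, 4] cursor@8
After 5 (delete_current): list=[47, 4] cursor@4
After 6 (next): list=[47, 4] cursor@4
After 7 (next): list=[47, 4] cursor@4
After 8 (delete_current): list=[47] cursor@47
After 9 (next): list=[47] cursor@47
After 10 (insert_after(32)): list=[47, 32] cursor@47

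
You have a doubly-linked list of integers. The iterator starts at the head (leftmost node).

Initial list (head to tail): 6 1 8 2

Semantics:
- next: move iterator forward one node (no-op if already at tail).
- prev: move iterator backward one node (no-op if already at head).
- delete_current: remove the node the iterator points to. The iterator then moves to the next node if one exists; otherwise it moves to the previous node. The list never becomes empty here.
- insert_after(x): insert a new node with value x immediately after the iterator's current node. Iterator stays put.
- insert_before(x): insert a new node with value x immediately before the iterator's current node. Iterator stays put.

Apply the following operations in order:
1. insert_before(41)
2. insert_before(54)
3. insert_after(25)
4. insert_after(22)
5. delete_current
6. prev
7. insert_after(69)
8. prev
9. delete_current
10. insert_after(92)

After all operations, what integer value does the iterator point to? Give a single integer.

Answer: 54

Derivation:
After 1 (insert_before(41)): list=[41, 6, 1, 8, 2] cursor@6
After 2 (insert_before(54)): list=[41, 54, 6, 1, 8, 2] cursor@6
After 3 (insert_after(25)): list=[41, 54, 6, 25, 1, 8, 2] cursor@6
After 4 (insert_after(22)): list=[41, 54, 6, 22, 25, 1, 8, 2] cursor@6
After 5 (delete_current): list=[41, 54, 22, 25, 1, 8, 2] cursor@22
After 6 (prev): list=[41, 54, 22, 25, 1, 8, 2] cursor@54
After 7 (insert_after(69)): list=[41, 54, 69, 22, 25, 1, 8, 2] cursor@54
After 8 (prev): list=[41, 54, 69, 22, 25, 1, 8, 2] cursor@41
After 9 (delete_current): list=[54, 69, 22, 25, 1, 8, 2] cursor@54
After 10 (insert_after(92)): list=[54, 92, 69, 22, 25, 1, 8, 2] cursor@54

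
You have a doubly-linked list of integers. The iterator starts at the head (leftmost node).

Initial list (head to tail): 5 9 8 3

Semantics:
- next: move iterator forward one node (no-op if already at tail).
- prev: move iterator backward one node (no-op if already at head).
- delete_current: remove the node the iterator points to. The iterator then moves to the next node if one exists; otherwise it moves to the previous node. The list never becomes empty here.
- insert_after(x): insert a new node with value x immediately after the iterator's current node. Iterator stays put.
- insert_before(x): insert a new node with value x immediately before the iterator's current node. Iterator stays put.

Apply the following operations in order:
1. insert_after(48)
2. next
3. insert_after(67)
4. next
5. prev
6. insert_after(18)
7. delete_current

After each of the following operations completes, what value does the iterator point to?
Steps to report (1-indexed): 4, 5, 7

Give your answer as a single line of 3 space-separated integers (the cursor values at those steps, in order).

After 1 (insert_after(48)): list=[5, 48, 9, 8, 3] cursor@5
After 2 (next): list=[5, 48, 9, 8, 3] cursor@48
After 3 (insert_after(67)): list=[5, 48, 67, 9, 8, 3] cursor@48
After 4 (next): list=[5, 48, 67, 9, 8, 3] cursor@67
After 5 (prev): list=[5, 48, 67, 9, 8, 3] cursor@48
After 6 (insert_after(18)): list=[5, 48, 18, 67, 9, 8, 3] cursor@48
After 7 (delete_current): list=[5, 18, 67, 9, 8, 3] cursor@18

Answer: 67 48 18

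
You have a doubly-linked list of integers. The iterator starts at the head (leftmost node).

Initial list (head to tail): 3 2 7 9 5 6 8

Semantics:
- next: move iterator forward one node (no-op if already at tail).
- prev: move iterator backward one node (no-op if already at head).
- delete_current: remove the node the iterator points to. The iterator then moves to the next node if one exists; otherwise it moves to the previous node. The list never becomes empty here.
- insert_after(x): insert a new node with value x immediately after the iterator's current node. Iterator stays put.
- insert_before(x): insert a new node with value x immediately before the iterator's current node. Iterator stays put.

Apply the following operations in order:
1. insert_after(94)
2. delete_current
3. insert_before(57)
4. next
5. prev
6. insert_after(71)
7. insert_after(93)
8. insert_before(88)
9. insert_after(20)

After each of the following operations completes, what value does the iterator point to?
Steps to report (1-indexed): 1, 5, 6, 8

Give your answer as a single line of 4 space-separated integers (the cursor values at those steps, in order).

After 1 (insert_after(94)): list=[3, 94, 2, 7, 9, 5, 6, 8] cursor@3
After 2 (delete_current): list=[94, 2, 7, 9, 5, 6, 8] cursor@94
After 3 (insert_before(57)): list=[57, 94, 2, 7, 9, 5, 6, 8] cursor@94
After 4 (next): list=[57, 94, 2, 7, 9, 5, 6, 8] cursor@2
After 5 (prev): list=[57, 94, 2, 7, 9, 5, 6, 8] cursor@94
After 6 (insert_after(71)): list=[57, 94, 71, 2, 7, 9, 5, 6, 8] cursor@94
After 7 (insert_after(93)): list=[57, 94, 93, 71, 2, 7, 9, 5, 6, 8] cursor@94
After 8 (insert_before(88)): list=[57, 88, 94, 93, 71, 2, 7, 9, 5, 6, 8] cursor@94
After 9 (insert_after(20)): list=[57, 88, 94, 20, 93, 71, 2, 7, 9, 5, 6, 8] cursor@94

Answer: 3 94 94 94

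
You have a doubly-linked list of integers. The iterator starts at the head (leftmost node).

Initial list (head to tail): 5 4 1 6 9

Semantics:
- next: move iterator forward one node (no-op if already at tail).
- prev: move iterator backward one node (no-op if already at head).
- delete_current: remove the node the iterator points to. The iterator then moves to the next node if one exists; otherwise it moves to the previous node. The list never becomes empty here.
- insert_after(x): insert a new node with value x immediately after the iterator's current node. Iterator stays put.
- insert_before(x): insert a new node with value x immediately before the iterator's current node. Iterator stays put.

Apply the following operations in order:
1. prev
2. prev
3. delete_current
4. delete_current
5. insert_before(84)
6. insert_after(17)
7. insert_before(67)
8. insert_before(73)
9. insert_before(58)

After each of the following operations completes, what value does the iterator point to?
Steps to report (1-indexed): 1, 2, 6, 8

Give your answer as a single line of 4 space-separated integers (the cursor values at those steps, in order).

After 1 (prev): list=[5, 4, 1, 6, 9] cursor@5
After 2 (prev): list=[5, 4, 1, 6, 9] cursor@5
After 3 (delete_current): list=[4, 1, 6, 9] cursor@4
After 4 (delete_current): list=[1, 6, 9] cursor@1
After 5 (insert_before(84)): list=[84, 1, 6, 9] cursor@1
After 6 (insert_after(17)): list=[84, 1, 17, 6, 9] cursor@1
After 7 (insert_before(67)): list=[84, 67, 1, 17, 6, 9] cursor@1
After 8 (insert_before(73)): list=[84, 67, 73, 1, 17, 6, 9] cursor@1
After 9 (insert_before(58)): list=[84, 67, 73, 58, 1, 17, 6, 9] cursor@1

Answer: 5 5 1 1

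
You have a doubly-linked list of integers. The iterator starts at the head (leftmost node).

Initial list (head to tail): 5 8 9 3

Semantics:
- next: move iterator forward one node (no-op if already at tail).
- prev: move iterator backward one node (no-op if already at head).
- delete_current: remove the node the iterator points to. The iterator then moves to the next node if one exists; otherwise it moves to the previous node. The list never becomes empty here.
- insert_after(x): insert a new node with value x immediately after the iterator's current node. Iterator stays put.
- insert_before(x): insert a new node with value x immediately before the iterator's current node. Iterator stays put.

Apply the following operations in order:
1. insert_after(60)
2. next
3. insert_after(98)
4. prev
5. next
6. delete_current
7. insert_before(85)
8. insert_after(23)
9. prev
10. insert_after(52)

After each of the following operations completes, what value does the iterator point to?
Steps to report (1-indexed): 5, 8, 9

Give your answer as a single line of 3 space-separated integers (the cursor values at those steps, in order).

After 1 (insert_after(60)): list=[5, 60, 8, 9, 3] cursor@5
After 2 (next): list=[5, 60, 8, 9, 3] cursor@60
After 3 (insert_after(98)): list=[5, 60, 98, 8, 9, 3] cursor@60
After 4 (prev): list=[5, 60, 98, 8, 9, 3] cursor@5
After 5 (next): list=[5, 60, 98, 8, 9, 3] cursor@60
After 6 (delete_current): list=[5, 98, 8, 9, 3] cursor@98
After 7 (insert_before(85)): list=[5, 85, 98, 8, 9, 3] cursor@98
After 8 (insert_after(23)): list=[5, 85, 98, 23, 8, 9, 3] cursor@98
After 9 (prev): list=[5, 85, 98, 23, 8, 9, 3] cursor@85
After 10 (insert_after(52)): list=[5, 85, 52, 98, 23, 8, 9, 3] cursor@85

Answer: 60 98 85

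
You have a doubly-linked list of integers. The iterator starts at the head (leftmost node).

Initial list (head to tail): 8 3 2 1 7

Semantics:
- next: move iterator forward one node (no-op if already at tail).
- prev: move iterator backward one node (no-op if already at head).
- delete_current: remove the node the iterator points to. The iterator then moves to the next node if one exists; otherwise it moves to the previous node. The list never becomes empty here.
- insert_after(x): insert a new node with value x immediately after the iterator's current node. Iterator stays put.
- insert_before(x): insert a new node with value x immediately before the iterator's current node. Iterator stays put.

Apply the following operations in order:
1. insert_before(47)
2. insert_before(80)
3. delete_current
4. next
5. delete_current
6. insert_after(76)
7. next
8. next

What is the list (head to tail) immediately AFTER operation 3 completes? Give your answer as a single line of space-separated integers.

Answer: 47 80 3 2 1 7

Derivation:
After 1 (insert_before(47)): list=[47, 8, 3, 2, 1, 7] cursor@8
After 2 (insert_before(80)): list=[47, 80, 8, 3, 2, 1, 7] cursor@8
After 3 (delete_current): list=[47, 80, 3, 2, 1, 7] cursor@3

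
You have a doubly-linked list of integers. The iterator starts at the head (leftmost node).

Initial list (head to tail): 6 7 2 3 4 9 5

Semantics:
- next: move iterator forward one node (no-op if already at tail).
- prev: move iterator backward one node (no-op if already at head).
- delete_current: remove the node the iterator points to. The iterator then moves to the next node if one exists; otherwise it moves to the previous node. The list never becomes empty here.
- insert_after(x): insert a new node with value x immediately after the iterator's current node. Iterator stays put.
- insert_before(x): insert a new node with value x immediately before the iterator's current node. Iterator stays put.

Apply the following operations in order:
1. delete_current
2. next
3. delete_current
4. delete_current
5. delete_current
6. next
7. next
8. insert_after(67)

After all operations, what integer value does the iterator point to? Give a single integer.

After 1 (delete_current): list=[7, 2, 3, 4, 9, 5] cursor@7
After 2 (next): list=[7, 2, 3, 4, 9, 5] cursor@2
After 3 (delete_current): list=[7, 3, 4, 9, 5] cursor@3
After 4 (delete_current): list=[7, 4, 9, 5] cursor@4
After 5 (delete_current): list=[7, 9, 5] cursor@9
After 6 (next): list=[7, 9, 5] cursor@5
After 7 (next): list=[7, 9, 5] cursor@5
After 8 (insert_after(67)): list=[7, 9, 5, 67] cursor@5

Answer: 5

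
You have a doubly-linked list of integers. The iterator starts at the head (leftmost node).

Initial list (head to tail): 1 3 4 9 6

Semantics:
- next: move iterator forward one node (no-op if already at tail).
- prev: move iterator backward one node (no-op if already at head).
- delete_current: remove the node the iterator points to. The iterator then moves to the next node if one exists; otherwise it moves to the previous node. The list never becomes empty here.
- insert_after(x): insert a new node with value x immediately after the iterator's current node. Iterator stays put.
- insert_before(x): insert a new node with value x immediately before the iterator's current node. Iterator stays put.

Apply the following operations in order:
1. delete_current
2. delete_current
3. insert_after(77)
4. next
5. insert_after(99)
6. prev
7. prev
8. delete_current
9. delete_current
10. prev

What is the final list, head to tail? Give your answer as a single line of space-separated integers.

After 1 (delete_current): list=[3, 4, 9, 6] cursor@3
After 2 (delete_current): list=[4, 9, 6] cursor@4
After 3 (insert_after(77)): list=[4, 77, 9, 6] cursor@4
After 4 (next): list=[4, 77, 9, 6] cursor@77
After 5 (insert_after(99)): list=[4, 77, 99, 9, 6] cursor@77
After 6 (prev): list=[4, 77, 99, 9, 6] cursor@4
After 7 (prev): list=[4, 77, 99, 9, 6] cursor@4
After 8 (delete_current): list=[77, 99, 9, 6] cursor@77
After 9 (delete_current): list=[99, 9, 6] cursor@99
After 10 (prev): list=[99, 9, 6] cursor@99

Answer: 99 9 6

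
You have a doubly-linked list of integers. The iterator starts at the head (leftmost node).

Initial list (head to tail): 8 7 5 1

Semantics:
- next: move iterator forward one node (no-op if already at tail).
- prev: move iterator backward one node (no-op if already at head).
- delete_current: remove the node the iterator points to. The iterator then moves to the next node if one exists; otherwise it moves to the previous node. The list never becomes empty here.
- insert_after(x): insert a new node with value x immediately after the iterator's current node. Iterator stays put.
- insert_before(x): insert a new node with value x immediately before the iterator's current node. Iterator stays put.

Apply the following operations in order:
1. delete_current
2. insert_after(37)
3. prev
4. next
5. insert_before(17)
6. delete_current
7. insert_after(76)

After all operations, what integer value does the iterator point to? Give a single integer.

After 1 (delete_current): list=[7, 5, 1] cursor@7
After 2 (insert_after(37)): list=[7, 37, 5, 1] cursor@7
After 3 (prev): list=[7, 37, 5, 1] cursor@7
After 4 (next): list=[7, 37, 5, 1] cursor@37
After 5 (insert_before(17)): list=[7, 17, 37, 5, 1] cursor@37
After 6 (delete_current): list=[7, 17, 5, 1] cursor@5
After 7 (insert_after(76)): list=[7, 17, 5, 76, 1] cursor@5

Answer: 5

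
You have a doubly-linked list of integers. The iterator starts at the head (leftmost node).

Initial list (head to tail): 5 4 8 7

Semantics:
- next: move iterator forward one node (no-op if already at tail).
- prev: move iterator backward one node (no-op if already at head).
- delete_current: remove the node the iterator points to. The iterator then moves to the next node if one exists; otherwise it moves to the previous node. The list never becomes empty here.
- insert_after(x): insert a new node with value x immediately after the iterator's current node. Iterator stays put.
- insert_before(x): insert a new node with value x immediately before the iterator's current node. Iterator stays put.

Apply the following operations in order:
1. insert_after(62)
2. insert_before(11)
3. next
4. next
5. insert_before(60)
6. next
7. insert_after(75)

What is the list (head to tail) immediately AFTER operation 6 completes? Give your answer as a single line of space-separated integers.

Answer: 11 5 62 60 4 8 7

Derivation:
After 1 (insert_after(62)): list=[5, 62, 4, 8, 7] cursor@5
After 2 (insert_before(11)): list=[11, 5, 62, 4, 8, 7] cursor@5
After 3 (next): list=[11, 5, 62, 4, 8, 7] cursor@62
After 4 (next): list=[11, 5, 62, 4, 8, 7] cursor@4
After 5 (insert_before(60)): list=[11, 5, 62, 60, 4, 8, 7] cursor@4
After 6 (next): list=[11, 5, 62, 60, 4, 8, 7] cursor@8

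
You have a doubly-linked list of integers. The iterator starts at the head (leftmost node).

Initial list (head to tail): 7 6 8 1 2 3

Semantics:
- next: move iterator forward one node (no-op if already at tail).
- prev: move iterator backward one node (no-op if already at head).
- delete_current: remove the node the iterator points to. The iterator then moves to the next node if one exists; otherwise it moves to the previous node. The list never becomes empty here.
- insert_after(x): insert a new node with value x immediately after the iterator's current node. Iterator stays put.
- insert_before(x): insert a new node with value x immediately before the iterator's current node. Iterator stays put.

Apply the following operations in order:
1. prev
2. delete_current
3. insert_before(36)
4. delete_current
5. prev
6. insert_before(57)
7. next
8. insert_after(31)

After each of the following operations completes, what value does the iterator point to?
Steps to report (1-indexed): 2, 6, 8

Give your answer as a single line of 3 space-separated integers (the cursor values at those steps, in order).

After 1 (prev): list=[7, 6, 8, 1, 2, 3] cursor@7
After 2 (delete_current): list=[6, 8, 1, 2, 3] cursor@6
After 3 (insert_before(36)): list=[36, 6, 8, 1, 2, 3] cursor@6
After 4 (delete_current): list=[36, 8, 1, 2, 3] cursor@8
After 5 (prev): list=[36, 8, 1, 2, 3] cursor@36
After 6 (insert_before(57)): list=[57, 36, 8, 1, 2, 3] cursor@36
After 7 (next): list=[57, 36, 8, 1, 2, 3] cursor@8
After 8 (insert_after(31)): list=[57, 36, 8, 31, 1, 2, 3] cursor@8

Answer: 6 36 8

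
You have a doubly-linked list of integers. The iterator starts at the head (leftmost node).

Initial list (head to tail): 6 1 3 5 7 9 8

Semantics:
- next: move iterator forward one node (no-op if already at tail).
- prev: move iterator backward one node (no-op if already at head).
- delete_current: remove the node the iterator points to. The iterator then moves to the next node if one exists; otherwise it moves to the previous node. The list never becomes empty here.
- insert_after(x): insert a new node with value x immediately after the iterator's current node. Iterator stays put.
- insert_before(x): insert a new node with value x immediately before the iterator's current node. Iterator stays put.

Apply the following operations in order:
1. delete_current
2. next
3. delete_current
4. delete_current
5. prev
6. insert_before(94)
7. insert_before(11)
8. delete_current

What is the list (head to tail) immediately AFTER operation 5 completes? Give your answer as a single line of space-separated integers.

Answer: 1 7 9 8

Derivation:
After 1 (delete_current): list=[1, 3, 5, 7, 9, 8] cursor@1
After 2 (next): list=[1, 3, 5, 7, 9, 8] cursor@3
After 3 (delete_current): list=[1, 5, 7, 9, 8] cursor@5
After 4 (delete_current): list=[1, 7, 9, 8] cursor@7
After 5 (prev): list=[1, 7, 9, 8] cursor@1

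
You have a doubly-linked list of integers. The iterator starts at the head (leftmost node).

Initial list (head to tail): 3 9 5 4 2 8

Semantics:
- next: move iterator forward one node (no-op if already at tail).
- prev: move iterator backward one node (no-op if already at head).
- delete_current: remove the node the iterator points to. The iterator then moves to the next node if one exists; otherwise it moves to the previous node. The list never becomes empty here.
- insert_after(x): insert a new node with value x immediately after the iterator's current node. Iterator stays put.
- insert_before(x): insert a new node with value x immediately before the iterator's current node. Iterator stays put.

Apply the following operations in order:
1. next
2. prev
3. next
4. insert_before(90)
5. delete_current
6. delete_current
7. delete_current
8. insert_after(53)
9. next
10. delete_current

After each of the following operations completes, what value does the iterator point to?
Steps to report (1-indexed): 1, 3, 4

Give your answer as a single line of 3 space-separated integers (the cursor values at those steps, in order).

Answer: 9 9 9

Derivation:
After 1 (next): list=[3, 9, 5, 4, 2, 8] cursor@9
After 2 (prev): list=[3, 9, 5, 4, 2, 8] cursor@3
After 3 (next): list=[3, 9, 5, 4, 2, 8] cursor@9
After 4 (insert_before(90)): list=[3, 90, 9, 5, 4, 2, 8] cursor@9
After 5 (delete_current): list=[3, 90, 5, 4, 2, 8] cursor@5
After 6 (delete_current): list=[3, 90, 4, 2, 8] cursor@4
After 7 (delete_current): list=[3, 90, 2, 8] cursor@2
After 8 (insert_after(53)): list=[3, 90, 2, 53, 8] cursor@2
After 9 (next): list=[3, 90, 2, 53, 8] cursor@53
After 10 (delete_current): list=[3, 90, 2, 8] cursor@8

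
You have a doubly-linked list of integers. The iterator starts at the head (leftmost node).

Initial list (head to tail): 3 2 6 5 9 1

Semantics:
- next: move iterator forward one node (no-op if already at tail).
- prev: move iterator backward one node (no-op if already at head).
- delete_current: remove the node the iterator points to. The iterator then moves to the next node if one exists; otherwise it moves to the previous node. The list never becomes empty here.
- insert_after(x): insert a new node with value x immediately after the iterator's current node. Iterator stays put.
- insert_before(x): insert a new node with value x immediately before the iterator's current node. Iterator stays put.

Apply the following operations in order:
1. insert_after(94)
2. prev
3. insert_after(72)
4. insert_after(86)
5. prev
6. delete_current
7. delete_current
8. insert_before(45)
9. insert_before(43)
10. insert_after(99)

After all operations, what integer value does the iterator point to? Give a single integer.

After 1 (insert_after(94)): list=[3, 94, 2, 6, 5, 9, 1] cursor@3
After 2 (prev): list=[3, 94, 2, 6, 5, 9, 1] cursor@3
After 3 (insert_after(72)): list=[3, 72, 94, 2, 6, 5, 9, 1] cursor@3
After 4 (insert_after(86)): list=[3, 86, 72, 94, 2, 6, 5, 9, 1] cursor@3
After 5 (prev): list=[3, 86, 72, 94, 2, 6, 5, 9, 1] cursor@3
After 6 (delete_current): list=[86, 72, 94, 2, 6, 5, 9, 1] cursor@86
After 7 (delete_current): list=[72, 94, 2, 6, 5, 9, 1] cursor@72
After 8 (insert_before(45)): list=[45, 72, 94, 2, 6, 5, 9, 1] cursor@72
After 9 (insert_before(43)): list=[45, 43, 72, 94, 2, 6, 5, 9, 1] cursor@72
After 10 (insert_after(99)): list=[45, 43, 72, 99, 94, 2, 6, 5, 9, 1] cursor@72

Answer: 72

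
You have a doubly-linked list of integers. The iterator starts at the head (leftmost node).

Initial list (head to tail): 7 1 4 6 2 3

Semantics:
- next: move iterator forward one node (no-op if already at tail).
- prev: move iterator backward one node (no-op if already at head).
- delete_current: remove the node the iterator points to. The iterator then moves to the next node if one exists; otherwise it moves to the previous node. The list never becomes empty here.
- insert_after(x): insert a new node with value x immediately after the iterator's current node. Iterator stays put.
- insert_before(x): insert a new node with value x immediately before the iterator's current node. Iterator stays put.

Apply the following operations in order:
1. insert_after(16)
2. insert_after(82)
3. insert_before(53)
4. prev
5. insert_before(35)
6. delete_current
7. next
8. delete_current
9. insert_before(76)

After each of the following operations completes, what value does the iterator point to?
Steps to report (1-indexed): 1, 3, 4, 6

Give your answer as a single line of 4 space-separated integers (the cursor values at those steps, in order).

After 1 (insert_after(16)): list=[7, 16, 1, 4, 6, 2, 3] cursor@7
After 2 (insert_after(82)): list=[7, 82, 16, 1, 4, 6, 2, 3] cursor@7
After 3 (insert_before(53)): list=[53, 7, 82, 16, 1, 4, 6, 2, 3] cursor@7
After 4 (prev): list=[53, 7, 82, 16, 1, 4, 6, 2, 3] cursor@53
After 5 (insert_before(35)): list=[35, 53, 7, 82, 16, 1, 4, 6, 2, 3] cursor@53
After 6 (delete_current): list=[35, 7, 82, 16, 1, 4, 6, 2, 3] cursor@7
After 7 (next): list=[35, 7, 82, 16, 1, 4, 6, 2, 3] cursor@82
After 8 (delete_current): list=[35, 7, 16, 1, 4, 6, 2, 3] cursor@16
After 9 (insert_before(76)): list=[35, 7, 76, 16, 1, 4, 6, 2, 3] cursor@16

Answer: 7 7 53 7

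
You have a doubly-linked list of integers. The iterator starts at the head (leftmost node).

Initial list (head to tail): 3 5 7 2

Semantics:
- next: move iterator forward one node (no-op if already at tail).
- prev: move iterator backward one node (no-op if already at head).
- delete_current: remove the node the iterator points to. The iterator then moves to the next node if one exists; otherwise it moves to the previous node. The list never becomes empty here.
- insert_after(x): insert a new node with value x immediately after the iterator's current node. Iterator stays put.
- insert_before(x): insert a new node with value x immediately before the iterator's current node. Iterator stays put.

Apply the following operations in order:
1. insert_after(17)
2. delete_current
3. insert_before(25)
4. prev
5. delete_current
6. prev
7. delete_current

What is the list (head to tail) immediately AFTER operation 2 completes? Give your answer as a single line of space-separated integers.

Answer: 17 5 7 2

Derivation:
After 1 (insert_after(17)): list=[3, 17, 5, 7, 2] cursor@3
After 2 (delete_current): list=[17, 5, 7, 2] cursor@17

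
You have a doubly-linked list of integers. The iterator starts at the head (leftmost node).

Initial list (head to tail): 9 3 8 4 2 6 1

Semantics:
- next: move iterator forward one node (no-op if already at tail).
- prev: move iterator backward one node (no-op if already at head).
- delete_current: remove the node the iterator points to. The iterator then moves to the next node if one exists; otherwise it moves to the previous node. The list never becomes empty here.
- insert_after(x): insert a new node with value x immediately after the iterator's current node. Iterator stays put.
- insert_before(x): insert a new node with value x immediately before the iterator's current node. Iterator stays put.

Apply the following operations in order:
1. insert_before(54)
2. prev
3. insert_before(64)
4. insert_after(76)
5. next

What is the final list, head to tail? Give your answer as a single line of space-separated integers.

Answer: 64 54 76 9 3 8 4 2 6 1

Derivation:
After 1 (insert_before(54)): list=[54, 9, 3, 8, 4, 2, 6, 1] cursor@9
After 2 (prev): list=[54, 9, 3, 8, 4, 2, 6, 1] cursor@54
After 3 (insert_before(64)): list=[64, 54, 9, 3, 8, 4, 2, 6, 1] cursor@54
After 4 (insert_after(76)): list=[64, 54, 76, 9, 3, 8, 4, 2, 6, 1] cursor@54
After 5 (next): list=[64, 54, 76, 9, 3, 8, 4, 2, 6, 1] cursor@76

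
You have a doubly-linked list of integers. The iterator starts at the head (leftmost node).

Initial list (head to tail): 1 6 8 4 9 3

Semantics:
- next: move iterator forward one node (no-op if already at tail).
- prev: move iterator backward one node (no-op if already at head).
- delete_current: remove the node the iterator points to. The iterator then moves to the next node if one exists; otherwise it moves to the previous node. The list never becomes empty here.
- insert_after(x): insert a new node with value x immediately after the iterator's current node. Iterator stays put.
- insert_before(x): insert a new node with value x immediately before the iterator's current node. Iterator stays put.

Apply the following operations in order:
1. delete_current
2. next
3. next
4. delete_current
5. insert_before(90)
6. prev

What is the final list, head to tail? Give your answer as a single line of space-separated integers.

After 1 (delete_current): list=[6, 8, 4, 9, 3] cursor@6
After 2 (next): list=[6, 8, 4, 9, 3] cursor@8
After 3 (next): list=[6, 8, 4, 9, 3] cursor@4
After 4 (delete_current): list=[6, 8, 9, 3] cursor@9
After 5 (insert_before(90)): list=[6, 8, 90, 9, 3] cursor@9
After 6 (prev): list=[6, 8, 90, 9, 3] cursor@90

Answer: 6 8 90 9 3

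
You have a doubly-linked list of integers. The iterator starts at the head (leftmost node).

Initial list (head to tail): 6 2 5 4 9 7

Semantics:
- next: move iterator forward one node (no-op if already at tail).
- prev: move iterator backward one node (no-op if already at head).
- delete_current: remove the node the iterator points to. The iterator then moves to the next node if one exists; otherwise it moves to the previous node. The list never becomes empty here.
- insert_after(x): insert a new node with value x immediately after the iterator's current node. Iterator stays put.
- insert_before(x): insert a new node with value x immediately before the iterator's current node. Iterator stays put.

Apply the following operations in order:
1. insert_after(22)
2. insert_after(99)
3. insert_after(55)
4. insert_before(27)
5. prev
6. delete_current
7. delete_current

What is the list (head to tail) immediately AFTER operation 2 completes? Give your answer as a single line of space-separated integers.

Answer: 6 99 22 2 5 4 9 7

Derivation:
After 1 (insert_after(22)): list=[6, 22, 2, 5, 4, 9, 7] cursor@6
After 2 (insert_after(99)): list=[6, 99, 22, 2, 5, 4, 9, 7] cursor@6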